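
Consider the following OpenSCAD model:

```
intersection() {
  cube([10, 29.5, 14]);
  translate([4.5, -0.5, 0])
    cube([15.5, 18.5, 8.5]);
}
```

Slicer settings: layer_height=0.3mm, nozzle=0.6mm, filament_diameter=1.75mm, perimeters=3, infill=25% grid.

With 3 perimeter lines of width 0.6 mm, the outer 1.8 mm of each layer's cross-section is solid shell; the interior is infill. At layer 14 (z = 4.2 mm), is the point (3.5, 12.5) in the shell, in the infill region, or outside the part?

outside

At z = 4.2 mm: the cube (footprint 10×29.5) is included at this height; the cube at (4.5, -0.5) (footprint 15.5×18.5) is included at this height; Taking the intersection: the 15.5×18.5 cube at (4.5, -0.5) partially overlaps the 10×29.5 cube; clipping to the common part keeps 99.00 mm² — 1 connected region. Overall, the cross-section is a single solid region. The nearest boundary edge runs (4.50, 0.00)→(4.50, 18.00); distance from the point to it = 1.00 mm. The point is not inside any of the regions above, so it lies outside the cross-section (1.00 mm from the nearest boundary).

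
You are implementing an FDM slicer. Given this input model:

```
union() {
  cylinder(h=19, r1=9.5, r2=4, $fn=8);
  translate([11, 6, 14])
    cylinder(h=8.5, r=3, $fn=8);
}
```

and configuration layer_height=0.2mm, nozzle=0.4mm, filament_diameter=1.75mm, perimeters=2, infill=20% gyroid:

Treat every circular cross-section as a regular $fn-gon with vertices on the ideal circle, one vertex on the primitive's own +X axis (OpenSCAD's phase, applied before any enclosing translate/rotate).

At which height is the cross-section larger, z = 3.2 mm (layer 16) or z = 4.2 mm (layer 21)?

layer 16 (z = 3.2 mm)

Layer 16 (z = 3.2): the cone: at t=0.168 of its height the radius interpolates to r₁+(r₂−r₁)t = 8.574, giving a regular 8-gon of that circumradius (area = (8/2)·8.574²·sin(360°/8) = 207.91 mm²); the cylinder at (11, 6) is absent (z outside [14, 22.5]); Taking the union: only the cone is present, so the union is just that shape — area = 207.91 mm². So its area = 207.91 mm². Layer 21 (z = 4.2): the cone (r1=9.5→r2=4) has section circumradius 8.284 here — a regular 8-gon (area = (8/2)·8.284²·sin(360°/8) = 194.11 mm²); the cylinder at (11, 6) is absent (z outside [14, 22.5]); Combining (union): only the cone is present, so the union is just that shape — area = 194.11 mm². So its area = 194.11 mm². Layer 16 is larger (207.91 vs 194.11 mm²).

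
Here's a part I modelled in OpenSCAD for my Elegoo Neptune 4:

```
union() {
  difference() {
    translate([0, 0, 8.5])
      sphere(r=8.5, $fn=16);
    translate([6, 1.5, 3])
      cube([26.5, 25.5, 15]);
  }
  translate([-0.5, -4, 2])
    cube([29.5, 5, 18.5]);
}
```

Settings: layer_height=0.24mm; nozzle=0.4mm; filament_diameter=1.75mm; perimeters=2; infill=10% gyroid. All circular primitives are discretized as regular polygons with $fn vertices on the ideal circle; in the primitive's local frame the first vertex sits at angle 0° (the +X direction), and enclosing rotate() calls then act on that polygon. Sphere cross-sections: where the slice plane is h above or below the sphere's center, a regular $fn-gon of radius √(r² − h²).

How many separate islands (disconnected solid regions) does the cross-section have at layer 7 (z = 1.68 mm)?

1

At z = 1.68 mm: the r=8.5 sphere contributes a regular 16-gon of circumradius √(8.5²−6.82²) = 5.073; the cube at (6, 1.5) is absent (z outside [3, 18]); After the difference (first − rest): none of the subtracted shapes is present at this height, so the r=8.5 sphere is unchanged — 1 connected region; the cube at (-0.5, -4) is not intersected at this z (z outside [2, 20.5]); Combining (union): only the result so far is present, so the union is just that shape — 1 connected region. Overall, the cross-section is a single solid region. Island count = 1.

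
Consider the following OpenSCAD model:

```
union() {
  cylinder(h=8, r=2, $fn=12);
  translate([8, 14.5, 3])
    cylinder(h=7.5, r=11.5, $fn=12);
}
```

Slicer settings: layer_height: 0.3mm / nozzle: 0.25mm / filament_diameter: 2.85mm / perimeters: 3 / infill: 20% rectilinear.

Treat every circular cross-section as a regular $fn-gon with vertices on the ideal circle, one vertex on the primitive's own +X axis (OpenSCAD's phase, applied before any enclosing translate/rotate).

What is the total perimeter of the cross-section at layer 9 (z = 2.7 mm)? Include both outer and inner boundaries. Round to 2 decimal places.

At z = 2.7 mm: the cylinder: section is a regular 12-gon, circumradius r=2 (perimeter = 2·12·2.000·sin(180°/12) = 12.42 mm); the cylinder at (8, 14.5) does not reach this height (z outside [3, 10.5]); Combining (union): only the r=2 cylinder is present, so the union is just that shape — boundary = 12.42 mm. Overall, the cross-section is a single solid region. Total boundary length (outer) = 12.42 mm.

12.42 mm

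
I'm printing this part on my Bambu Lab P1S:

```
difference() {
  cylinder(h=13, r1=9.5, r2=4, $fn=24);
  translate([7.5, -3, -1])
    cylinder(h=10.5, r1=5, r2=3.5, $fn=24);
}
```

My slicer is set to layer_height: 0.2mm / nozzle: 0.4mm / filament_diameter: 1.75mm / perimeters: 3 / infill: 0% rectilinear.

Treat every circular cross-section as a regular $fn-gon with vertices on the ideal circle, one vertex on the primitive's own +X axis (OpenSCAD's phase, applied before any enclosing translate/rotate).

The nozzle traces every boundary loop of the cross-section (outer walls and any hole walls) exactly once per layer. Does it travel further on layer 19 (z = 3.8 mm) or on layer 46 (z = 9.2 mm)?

Layer 19 (z = 3.8): the cone: at t=0.292 of its height the radius interpolates to r₁+(r₂−r₁)t = 7.892, giving a regular 24-gon of that circumradius (perimeter = 2·24·7.892·sin(180°/24) = 49.45 mm); the cone at (7.5, -3) (r1=5→r2=3.5) has section circumradius 4.314 here — a regular 24-gon (perimeter = 2·24·4.314·sin(180°/24) = 27.03 mm); Subtracting the remaining from the first: starting from the cone, the cone at (7.5, -3) partially overlaps it — only the 23.64 mm² overlap (of its 57.81 mm²) is removed, clipping the outline — boundary = 51.56 mm. So its perimeter = 51.56 mm. Layer 46 (z = 9.2): the cone: at t=0.708 of its height the radius interpolates to r₁+(r₂−r₁)t = 5.608, giving a regular 24-gon of that circumradius (perimeter = 2·24·5.608·sin(180°/24) = 35.13 mm); the cone at (7.5, -3): at t=0.971 of its height the radius interpolates to r₁+(r₂−r₁)t = 3.543, giving a regular 24-gon of that circumradius (perimeter = 2·24·3.543·sin(180°/24) = 22.20 mm); Subtracting the remaining from the first: starting from the cone, the cone at (7.5, -3) partially overlaps it — only the 2.79 mm² overlap (of its 38.98 mm²) is removed, clipping the outline — boundary = 35.32 mm. So its perimeter = 35.32 mm. Layer 19 is larger (51.56 vs 35.32 mm).

layer 19 (z = 3.8 mm)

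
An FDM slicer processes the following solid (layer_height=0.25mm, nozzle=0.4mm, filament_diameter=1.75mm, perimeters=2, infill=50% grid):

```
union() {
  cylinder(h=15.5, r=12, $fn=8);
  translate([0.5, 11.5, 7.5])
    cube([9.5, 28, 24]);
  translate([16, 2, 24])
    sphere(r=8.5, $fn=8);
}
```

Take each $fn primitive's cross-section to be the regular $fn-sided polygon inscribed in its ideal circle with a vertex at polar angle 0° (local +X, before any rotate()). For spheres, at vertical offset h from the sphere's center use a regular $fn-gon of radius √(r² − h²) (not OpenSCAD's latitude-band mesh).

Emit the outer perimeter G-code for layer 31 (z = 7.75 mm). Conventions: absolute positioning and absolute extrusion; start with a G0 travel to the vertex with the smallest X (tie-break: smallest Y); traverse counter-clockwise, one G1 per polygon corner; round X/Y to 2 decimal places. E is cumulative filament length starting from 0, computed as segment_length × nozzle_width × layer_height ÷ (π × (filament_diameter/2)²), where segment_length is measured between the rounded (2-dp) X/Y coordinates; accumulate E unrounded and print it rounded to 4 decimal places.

At z = 7.75 mm: the r=12 cylinder gives a regular 8-gon of circumradius 12 (constant along its height); the cube at (0.5, 11.5) is present — its section is the full 9.5×28 rectangle; the sphere at (16, 2) is absent (|z−center|=16.250 > r=8.5); Taking the union: the regions partially overlap (shared area 0.10 mm²), so overlapping operands fuse into one piece — 1 connected region. The outline is a single polygon with 13 vertices. Extrusion per mm of travel: 0.4 × 0.25 / (π × 0.875²) = 0.041575. Accumulating E over each segment gives final E = 6.1003.

G0 X-12.00 Y0.00 Z7.75
G1 X-8.49 Y-8.49 E0.3819
G1 X0.00 Y-12.00 E0.7639
G1 X8.49 Y-8.49 E1.1458
G1 X12.00 Y0.00 E1.5278
G1 X8.49 Y8.49 E1.9097
G1 X1.21 Y11.50 E2.2373
G1 X10.00 Y11.50 E2.6027
G1 X10.00 Y39.50 E3.7668
G1 X0.50 Y39.50 E4.1618
G1 X0.50 Y11.79 E5.3138
G1 X0.00 Y12.00 E5.3364
G1 X-8.49 Y8.49 E5.7183
G1 X-12.00 Y0.00 E6.1003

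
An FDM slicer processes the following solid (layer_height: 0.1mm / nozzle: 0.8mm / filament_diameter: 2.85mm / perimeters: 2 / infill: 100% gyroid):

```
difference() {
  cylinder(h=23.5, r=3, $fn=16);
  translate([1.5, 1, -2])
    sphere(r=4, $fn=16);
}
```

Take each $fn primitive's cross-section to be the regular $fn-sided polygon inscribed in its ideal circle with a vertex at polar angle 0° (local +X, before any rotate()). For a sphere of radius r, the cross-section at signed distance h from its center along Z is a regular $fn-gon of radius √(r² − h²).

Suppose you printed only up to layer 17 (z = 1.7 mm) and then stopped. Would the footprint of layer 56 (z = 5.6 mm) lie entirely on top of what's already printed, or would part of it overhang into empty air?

part overhangs

Compare the two slices. At z = 1.7: the r=3 cylinder gives a regular 16-gon of circumradius 3 (constant along its height) (area = (16/2)·3.000²·sin(360°/16) = 27.55 mm²); the r=4 sphere at (1.5, 1) contributes a regular 16-gon of circumradius √(4²−3.7²) = 1.520 (area = (16/2)·1.520²·sin(360°/16) = 7.07 mm²); Subtracting the remaining from the first: starting from the r=3 cylinder (27.55 mm²), the r=4 sphere at (1.5, 1) partially overlaps it — only the 6.48 mm² overlap (of its 7.07 mm²) is removed, clipping the outline — area = 21.07 mm². At z = 5.6: the cylinder: section is a regular 16-gon, circumradius r=3 (area = (16/2)·3.000²·sin(360°/16) = 27.55 mm²); the sphere at (1.5, 1) is absent (|z−center|=7.600 > r=4); Taking the first minus the rest: none of the subtracted shapes is present at this height, so the r=3 cylinder is unchanged — area = 27.55 mm². Checking containment: at z = 5.6 the cross-section extends beyond the z = 1.7 cross-section by about 6.48 mm².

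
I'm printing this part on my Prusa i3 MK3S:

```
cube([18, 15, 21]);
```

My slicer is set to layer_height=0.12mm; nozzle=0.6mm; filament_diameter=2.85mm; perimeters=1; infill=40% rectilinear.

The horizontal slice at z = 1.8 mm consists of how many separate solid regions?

1

At z = 1.8 mm: the 18×15 cube contributes its full rectangle. The result has 1 disconnected region.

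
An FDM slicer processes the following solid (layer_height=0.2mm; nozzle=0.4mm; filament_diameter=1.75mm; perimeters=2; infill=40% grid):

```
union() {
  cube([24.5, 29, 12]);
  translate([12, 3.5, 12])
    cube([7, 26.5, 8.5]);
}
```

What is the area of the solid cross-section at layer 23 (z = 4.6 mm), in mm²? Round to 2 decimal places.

710.50 mm²

At z = 4.6 mm: the cube (footprint 24.5×29) is included at this height (area 710.50 mm²); the cube at (12, 3.5) does not reach this height (z outside [12, 20.5]); Combining (union): only the 24.5×29 cube is present, so the union is just that shape — area = 710.50 mm². Overall, the cross-section is a single solid region. Net area = 710.50 mm².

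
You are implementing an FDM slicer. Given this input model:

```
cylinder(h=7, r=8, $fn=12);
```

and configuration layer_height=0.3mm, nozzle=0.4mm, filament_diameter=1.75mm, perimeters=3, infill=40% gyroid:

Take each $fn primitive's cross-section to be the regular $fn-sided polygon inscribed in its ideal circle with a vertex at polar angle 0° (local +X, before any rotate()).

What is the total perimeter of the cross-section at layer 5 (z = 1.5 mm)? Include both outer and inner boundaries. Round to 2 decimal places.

At z = 1.5 mm: the r=8 cylinder contributes a regular 12-gon of circumradius 8 (perimeter = 2·12·8.000·sin(180°/12) = 49.69 mm). Overall, the cross-section is a single solid region. Total boundary length (outer) = 49.69 mm.

49.69 mm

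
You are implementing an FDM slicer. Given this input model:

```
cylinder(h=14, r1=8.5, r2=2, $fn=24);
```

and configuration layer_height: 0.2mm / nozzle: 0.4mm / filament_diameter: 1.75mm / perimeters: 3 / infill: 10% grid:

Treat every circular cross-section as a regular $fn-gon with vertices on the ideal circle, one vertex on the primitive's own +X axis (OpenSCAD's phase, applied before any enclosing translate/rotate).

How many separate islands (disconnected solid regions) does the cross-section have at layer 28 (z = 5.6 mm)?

1

At z = 5.6 mm: the cone: at t=0.400 of its height the radius interpolates to r₁+(r₂−r₁)t = 5.900, giving a regular 24-gon of that circumradius. Overall, the cross-section is a single solid region. Island count = 1.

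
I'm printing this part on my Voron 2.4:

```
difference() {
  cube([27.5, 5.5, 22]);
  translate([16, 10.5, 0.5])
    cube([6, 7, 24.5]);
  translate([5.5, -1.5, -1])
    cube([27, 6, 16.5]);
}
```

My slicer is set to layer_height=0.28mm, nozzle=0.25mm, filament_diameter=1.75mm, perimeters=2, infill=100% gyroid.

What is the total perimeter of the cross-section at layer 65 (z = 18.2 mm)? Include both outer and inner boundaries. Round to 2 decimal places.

66.00 mm

At z = 18.2 mm: the cube (footprint 27.5×5.5) is included at this height (perimeter 66.00 mm); the 6×7 cube at (16, 10.5) contributes its full rectangle (perimeter 26.00 mm); the cube at (5.5, -1.5) is not intersected at this z (z outside [-1, 15.5]); Subtracting the remaining from the first: starting from the 27.5×5.5 cube, the 6×7 cube at (16, 10.5) misses the remaining region (no effect) — boundary = 66.00 mm. Overall, the cross-section is a single solid region. Total boundary length (outer) = 66.00 mm.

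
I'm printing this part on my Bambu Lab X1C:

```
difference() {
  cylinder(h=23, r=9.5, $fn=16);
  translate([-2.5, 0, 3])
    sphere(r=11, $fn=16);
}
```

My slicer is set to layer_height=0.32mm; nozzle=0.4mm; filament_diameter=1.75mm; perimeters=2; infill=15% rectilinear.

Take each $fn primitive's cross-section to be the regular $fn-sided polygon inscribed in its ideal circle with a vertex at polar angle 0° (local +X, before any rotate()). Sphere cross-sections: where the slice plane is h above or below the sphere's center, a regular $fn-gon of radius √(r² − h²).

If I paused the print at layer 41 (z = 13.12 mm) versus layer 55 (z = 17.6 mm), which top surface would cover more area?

layer 55 (z = 17.6 mm)

Layer 41 (z = 13.12): the r=9.5 cylinder contributes a regular 16-gon of circumradius 9.5 (area = (16/2)·9.500²·sin(360°/16) = 276.30 mm²); the sphere at (-2.5, 0): section is a regular 16-gon, circumradius = √(r²−h²) = √(11²−10.12²) = 4.311 (area = (16/2)·4.311²·sin(360°/16) = 56.90 mm²); After the difference (first − rest): starting from the r=9.5 cylinder (276.30 mm²), the r=11 sphere at (-2.5, 0) lies wholly inside it (removes its full 56.90 mm² and its 26.91 mm outline becomes a hole wall) — area = 219.40 mm². So its area = 219.40 mm². Layer 55 (z = 17.6): the r=9.5 cylinder contributes a regular 16-gon of circumradius 9.5 (area = (16/2)·9.500²·sin(360°/16) = 276.30 mm²); the sphere at (-2.5, 0) is absent (|z−center|=14.600 > r=11); Taking the first minus the rest: none of the subtracted shapes is present at this height, so the r=9.5 cylinder is unchanged — area = 276.30 mm². So its area = 276.30 mm². Layer 55 is larger (276.30 vs 219.40 mm²).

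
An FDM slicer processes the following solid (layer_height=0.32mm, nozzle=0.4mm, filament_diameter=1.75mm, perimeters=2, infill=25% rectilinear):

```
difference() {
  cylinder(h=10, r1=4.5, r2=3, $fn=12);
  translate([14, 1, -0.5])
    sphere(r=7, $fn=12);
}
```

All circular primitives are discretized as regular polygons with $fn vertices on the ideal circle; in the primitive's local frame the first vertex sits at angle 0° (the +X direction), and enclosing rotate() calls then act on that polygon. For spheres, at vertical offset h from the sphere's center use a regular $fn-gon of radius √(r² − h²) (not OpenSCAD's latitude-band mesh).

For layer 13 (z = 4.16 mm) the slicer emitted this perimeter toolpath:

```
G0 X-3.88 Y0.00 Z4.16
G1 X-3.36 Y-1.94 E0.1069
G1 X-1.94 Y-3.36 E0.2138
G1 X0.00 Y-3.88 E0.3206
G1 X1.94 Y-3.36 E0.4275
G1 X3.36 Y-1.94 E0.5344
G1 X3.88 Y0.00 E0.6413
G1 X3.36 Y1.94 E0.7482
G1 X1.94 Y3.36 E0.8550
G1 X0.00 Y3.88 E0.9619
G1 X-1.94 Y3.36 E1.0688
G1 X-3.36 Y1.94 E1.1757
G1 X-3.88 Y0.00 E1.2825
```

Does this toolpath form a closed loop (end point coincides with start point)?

Start point (G0): (-3.88, 0.00). End point (last G1): the path returns to the start — closed.

yes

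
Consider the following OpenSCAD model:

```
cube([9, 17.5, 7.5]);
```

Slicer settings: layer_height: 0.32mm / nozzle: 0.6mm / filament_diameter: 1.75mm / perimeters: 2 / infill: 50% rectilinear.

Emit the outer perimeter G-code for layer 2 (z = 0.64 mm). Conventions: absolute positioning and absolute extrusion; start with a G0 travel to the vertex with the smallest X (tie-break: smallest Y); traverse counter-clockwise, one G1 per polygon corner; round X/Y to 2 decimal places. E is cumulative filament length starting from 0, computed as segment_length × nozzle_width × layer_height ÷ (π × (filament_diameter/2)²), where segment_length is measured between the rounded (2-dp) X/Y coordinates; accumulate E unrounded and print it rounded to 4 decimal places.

At z = 0.64 mm: the cube (footprint 9×17.5) is included at this height. The outline is a single polygon with 4 vertices. Extrusion per mm of travel: 0.6 × 0.32 / (π × 0.875²) = 0.079824. Accumulating E over each segment gives final E = 4.2307.

G0 X0.00 Y0.00 Z0.64
G1 X9.00 Y0.00 E0.7184
G1 X9.00 Y17.50 E2.1153
G1 X0.00 Y17.50 E2.8338
G1 X0.00 Y0.00 E4.2307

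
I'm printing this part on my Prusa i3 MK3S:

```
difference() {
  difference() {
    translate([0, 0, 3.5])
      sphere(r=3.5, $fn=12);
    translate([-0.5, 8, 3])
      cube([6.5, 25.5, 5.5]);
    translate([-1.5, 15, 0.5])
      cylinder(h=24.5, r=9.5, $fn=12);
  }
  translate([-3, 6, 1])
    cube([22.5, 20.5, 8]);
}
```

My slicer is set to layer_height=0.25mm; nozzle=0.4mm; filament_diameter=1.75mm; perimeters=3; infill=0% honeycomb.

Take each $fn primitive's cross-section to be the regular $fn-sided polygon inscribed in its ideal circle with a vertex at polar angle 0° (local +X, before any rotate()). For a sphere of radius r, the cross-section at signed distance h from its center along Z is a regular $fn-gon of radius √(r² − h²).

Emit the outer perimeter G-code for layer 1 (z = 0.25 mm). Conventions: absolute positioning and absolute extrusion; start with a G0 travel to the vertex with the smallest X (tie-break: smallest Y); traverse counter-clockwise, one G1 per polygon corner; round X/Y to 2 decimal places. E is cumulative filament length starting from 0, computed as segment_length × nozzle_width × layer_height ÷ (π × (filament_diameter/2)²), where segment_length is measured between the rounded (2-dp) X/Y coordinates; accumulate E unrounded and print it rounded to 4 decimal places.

At z = 0.25 mm: the sphere: section is a regular 12-gon, circumradius = √(r²−h²) = √(3.5²−3.25²) = 1.299; the cube at (-0.5, 8) does not reach this height (z outside [3, 8.5]); the cylinder at (-1.5, 15) is not intersected at this z (z outside [0.5, 25]); After the difference (first − rest): none of the subtracted shapes is present at this height, so the r=3.5 sphere is unchanged — 1 connected region; the cube at (-3, 6) does not reach this height (z outside [1, 9]); Subtracting the remaining from the first: none of the subtracted shapes is present at this height, so the result so far is unchanged — 1 connected region. The outline is a single polygon with 12 vertices. Extrusion per mm of travel: 0.4 × 0.25 / (π × 0.875²) = 0.041575. Accumulating E over each segment gives final E = 0.3351.

G0 X-1.30 Y0.00 Z0.25
G1 X-1.13 Y-0.65 E0.0279
G1 X-0.65 Y-1.12 E0.0559
G1 X0.00 Y-1.30 E0.0839
G1 X0.65 Y-1.12 E0.1119
G1 X1.12 Y-0.65 E0.1396
G1 X1.30 Y0.00 E0.1676
G1 X1.12 Y0.65 E0.1957
G1 X0.65 Y1.12 E0.2233
G1 X0.00 Y1.30 E0.2513
G1 X-0.65 Y1.12 E0.2794
G1 X-1.12 Y0.65 E0.3070
G1 X-1.30 Y0.00 E0.3351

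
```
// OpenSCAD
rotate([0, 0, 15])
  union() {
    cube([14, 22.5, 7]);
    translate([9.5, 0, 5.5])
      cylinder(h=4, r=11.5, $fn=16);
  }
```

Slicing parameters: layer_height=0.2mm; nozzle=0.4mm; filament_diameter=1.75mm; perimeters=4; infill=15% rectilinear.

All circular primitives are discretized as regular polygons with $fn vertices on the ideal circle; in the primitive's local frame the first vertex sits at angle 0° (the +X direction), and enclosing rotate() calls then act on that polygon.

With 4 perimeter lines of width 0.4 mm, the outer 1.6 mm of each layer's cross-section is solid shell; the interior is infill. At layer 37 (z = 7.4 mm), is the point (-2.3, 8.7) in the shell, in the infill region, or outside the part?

outside

At z = 7.4 mm: the cube does not reach this height (z outside [0, 7]); the cylinder at (9.5, 0): section is a regular 16-gon, circumradius r=11.5; Taking the union: only the r=11.5 cylinder at (9.5, 0) is present, so the union is just that shape — 1 connected region; (whole slice rotated 15° about Z — lengths, areas and connectivity unchanged). Overall, the cross-section is a single solid region. Undo the 15° rotation: the query point maps to (0.030, 8.999) in the un-rotated model frame. The nearest boundary edge runs (1.37, 8.13)→(-1.12, 4.40); distance from the point to it = 1.59 mm. The point is not inside any of the regions above, so it lies outside the cross-section (1.59 mm from the nearest boundary).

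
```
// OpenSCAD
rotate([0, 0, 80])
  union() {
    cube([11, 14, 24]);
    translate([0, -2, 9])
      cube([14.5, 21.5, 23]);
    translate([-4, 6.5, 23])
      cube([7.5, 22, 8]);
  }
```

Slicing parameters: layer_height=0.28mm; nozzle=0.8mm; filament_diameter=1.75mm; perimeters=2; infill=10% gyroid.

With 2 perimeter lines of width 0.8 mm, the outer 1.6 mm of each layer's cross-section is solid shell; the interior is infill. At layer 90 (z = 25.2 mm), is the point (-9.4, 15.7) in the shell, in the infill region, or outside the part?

At z = 25.2 mm: the cube is absent (z outside [0, 24]); the 14.5×21.5 cube at (0, -2) contributes its full rectangle; the cube at (-4, 6.5) is present — its section is the full 7.5×22 rectangle; Merging all regions: the regions partially overlap (shared area 45.50 mm²), so overlapping operands fuse into one piece — 1 connected region; (rotated 80° about Z; rotation is an isometry so areas/perimeters/island counts are preserved). Overall, the cross-section is a single solid region. Undo the 80° rotation: the query point maps to (13.829, 11.983) in the un-rotated model frame. The nearest boundary edge runs (14.50, 19.50)→(14.50, -2.00); distance from the point to it = 0.67 mm. The point is inside the cross-section, 0.67 mm from the nearest boundary — within the 1.6 mm shell band (2 × 0.8).

shell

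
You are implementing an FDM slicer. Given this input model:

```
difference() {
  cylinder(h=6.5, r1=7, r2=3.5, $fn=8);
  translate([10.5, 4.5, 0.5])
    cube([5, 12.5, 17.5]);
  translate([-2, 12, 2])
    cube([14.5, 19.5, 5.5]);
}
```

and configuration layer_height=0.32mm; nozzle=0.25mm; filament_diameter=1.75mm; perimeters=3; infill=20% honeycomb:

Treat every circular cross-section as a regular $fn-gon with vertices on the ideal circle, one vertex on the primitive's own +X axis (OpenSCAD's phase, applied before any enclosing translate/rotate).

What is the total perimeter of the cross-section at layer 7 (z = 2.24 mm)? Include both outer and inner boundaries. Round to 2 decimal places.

35.48 mm

At z = 2.24 mm: the cone contributes a regular 8-gon of circumradius 5.794 (interpolated between r1=7 and r2=3.5 at t=0.345) (perimeter = 2·8·5.794·sin(180°/8) = 35.48 mm); the 5×12.5 cube at (10.5, 4.5) contributes its full rectangle (perimeter 35.00 mm); the cube at (-2, 12) (footprint 14.5×19.5) is included at this height (perimeter 68.00 mm); Taking the first minus the rest: starting from the cone, the 5×12.5 cube at (10.5, 4.5) misses the remaining region (no effect); the 14.5×19.5 cube at (-2, 12) misses the remaining region (no effect) — boundary = 35.48 mm. Overall, the cross-section is a single solid region. Total boundary length (outer) = 35.48 mm.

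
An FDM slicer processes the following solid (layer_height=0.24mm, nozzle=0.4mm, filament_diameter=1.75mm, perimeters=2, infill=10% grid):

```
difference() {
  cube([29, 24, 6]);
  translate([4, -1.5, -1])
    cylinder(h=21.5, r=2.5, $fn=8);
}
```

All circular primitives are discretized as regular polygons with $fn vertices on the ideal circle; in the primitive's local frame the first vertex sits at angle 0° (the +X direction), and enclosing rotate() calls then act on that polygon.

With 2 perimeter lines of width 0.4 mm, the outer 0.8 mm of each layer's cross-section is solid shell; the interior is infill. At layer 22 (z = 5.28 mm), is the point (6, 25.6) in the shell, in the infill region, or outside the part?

outside

At z = 5.28 mm: the cube (footprint 29×24) is included at this height; the r=2.5 cylinder at (4, -1.5) contributes a regular 8-gon of circumradius 2.5; Subtracting the remaining from the first: starting from the 29×24 cube, the r=2.5 cylinder at (4, -1.5) partially overlaps it — only the 2.27 mm² overlap (of its 17.68 mm²) is removed, clipping the outline — 1 connected region. Overall, the cross-section is a single solid region. The nearest boundary edge runs (0.00, 24.00)→(29.00, 24.00); distance from the point to it = 1.60 mm. The point is not inside any of the regions above, so it lies outside the cross-section (1.60 mm from the nearest boundary).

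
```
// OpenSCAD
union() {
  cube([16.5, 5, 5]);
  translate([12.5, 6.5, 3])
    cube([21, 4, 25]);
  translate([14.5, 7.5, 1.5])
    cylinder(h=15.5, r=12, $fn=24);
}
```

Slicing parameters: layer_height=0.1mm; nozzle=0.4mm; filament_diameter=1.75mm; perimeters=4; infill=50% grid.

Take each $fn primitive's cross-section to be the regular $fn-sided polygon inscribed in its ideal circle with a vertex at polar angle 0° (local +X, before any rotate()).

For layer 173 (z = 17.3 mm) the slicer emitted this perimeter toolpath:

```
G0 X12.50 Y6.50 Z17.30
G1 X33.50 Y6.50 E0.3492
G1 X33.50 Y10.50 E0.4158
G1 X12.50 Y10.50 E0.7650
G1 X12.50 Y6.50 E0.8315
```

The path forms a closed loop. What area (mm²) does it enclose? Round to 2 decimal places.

Apply the shoelace formula to the sequence of (X, Y) vertices; enclosed area = 84.00 mm².

84.00 mm²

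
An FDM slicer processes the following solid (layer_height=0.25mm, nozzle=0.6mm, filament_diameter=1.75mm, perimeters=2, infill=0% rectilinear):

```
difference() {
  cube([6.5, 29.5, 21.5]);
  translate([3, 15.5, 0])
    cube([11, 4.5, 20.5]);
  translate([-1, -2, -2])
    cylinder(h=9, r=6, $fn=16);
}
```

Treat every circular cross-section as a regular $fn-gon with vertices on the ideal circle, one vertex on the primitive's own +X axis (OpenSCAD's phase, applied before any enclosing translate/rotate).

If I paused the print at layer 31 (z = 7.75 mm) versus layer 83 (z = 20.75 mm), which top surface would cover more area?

layer 83 (z = 20.75 mm)

Layer 31 (z = 7.75): the cube (footprint 6.5×29.5) is included at this height (area 191.75 mm²); the cube at (3, 15.5) is present — its section is the full 11×4.5 rectangle (area 49.50 mm²); the cylinder at (-1, -2) is absent (z outside [-2, 7]); Taking the first minus the rest: starting from the 6.5×29.5 cube (191.75 mm²), the 11×4.5 cube at (3, 15.5) partially overlaps it — only the 15.75 mm² overlap (of its 49.50 mm²) is removed, clipping the outline — area = 176.00 mm². So its area = 176.00 mm². Layer 83 (z = 20.75): the cube (footprint 6.5×29.5) is included at this height (area 191.75 mm²); the cube at (3, 15.5) is absent (z outside [0, 20.5]); the cylinder at (-1, -2) is not intersected at this z (z outside [-2, 7]); After the difference (first − rest): none of the subtracted shapes is present at this height, so the 6.5×29.5 cube is unchanged — area = 191.75 mm². So its area = 191.75 mm². Layer 83 is larger (191.75 vs 176.00 mm²).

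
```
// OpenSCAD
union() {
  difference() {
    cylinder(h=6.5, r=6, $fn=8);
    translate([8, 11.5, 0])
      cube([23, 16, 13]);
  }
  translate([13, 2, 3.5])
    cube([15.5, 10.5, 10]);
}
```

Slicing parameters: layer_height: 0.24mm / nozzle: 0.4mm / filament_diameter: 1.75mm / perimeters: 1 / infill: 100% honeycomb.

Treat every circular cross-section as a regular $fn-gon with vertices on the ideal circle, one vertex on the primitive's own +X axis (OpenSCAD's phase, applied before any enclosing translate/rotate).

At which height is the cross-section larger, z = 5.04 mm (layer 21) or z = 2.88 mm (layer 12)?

Layer 21 (z = 5.04): the r=6 cylinder contributes a regular 8-gon of circumradius 6 (area = (8/2)·6.000²·sin(360°/8) = 101.82 mm²); the 23×16 cube at (8, 11.5) contributes its full rectangle (area 368.00 mm²); Subtracting the remaining from the first: starting from the r=6 cylinder (101.82 mm²), the 23×16 cube at (8, 11.5) misses the remaining region (no effect) — area = 101.82 mm²; the 15.5×10.5 cube at (13, 2) contributes its full rectangle (area 162.75 mm²); Combining (union): the 2 present regions are separate (no shared area or edge), so areas and boundary lengths simply add and each stays a separate island — area = 264.57 mm². So its area = 264.57 mm². Layer 12 (z = 2.88): the r=6 cylinder gives a regular 8-gon of circumradius 6 (constant along its height) (area = (8/2)·6.000²·sin(360°/8) = 101.82 mm²); the cube at (8, 11.5) (footprint 23×16) is included at this height (area 368.00 mm²); After the difference (first − rest): starting from the r=6 cylinder (101.82 mm²), the 23×16 cube at (8, 11.5) misses the remaining region (no effect) — area = 101.82 mm²; the cube at (13, 2) is absent (z outside [3.5, 13.5]); Combining (union): only the result so far is present, so the union is just that shape — area = 101.82 mm². So its area = 101.82 mm². Layer 21 is larger (264.57 vs 101.82 mm²).

layer 21 (z = 5.04 mm)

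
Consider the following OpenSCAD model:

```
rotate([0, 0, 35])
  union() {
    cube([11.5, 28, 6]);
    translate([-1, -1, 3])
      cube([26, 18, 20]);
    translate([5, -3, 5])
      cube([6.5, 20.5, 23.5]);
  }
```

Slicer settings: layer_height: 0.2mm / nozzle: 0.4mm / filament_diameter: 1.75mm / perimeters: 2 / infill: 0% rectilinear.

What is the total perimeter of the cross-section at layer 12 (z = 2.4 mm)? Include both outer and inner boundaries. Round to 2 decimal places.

79.00 mm

At z = 2.4 mm: the cube (footprint 11.5×28) is included at this height (perimeter 79.00 mm); the cube at (-1, -1) does not reach this height (z outside [3, 23]); the cube at (5, -3) is not intersected at this z (z outside [5, 28.5]); Taking the union: only the 11.5×28 cube is present, so the union is just that shape — boundary = 79.00 mm; (rotated 35° about Z; rotation is an isometry so areas/perimeters/island counts are preserved). Overall, the cross-section is a single solid region. Total boundary length (outer) = 79.00 mm.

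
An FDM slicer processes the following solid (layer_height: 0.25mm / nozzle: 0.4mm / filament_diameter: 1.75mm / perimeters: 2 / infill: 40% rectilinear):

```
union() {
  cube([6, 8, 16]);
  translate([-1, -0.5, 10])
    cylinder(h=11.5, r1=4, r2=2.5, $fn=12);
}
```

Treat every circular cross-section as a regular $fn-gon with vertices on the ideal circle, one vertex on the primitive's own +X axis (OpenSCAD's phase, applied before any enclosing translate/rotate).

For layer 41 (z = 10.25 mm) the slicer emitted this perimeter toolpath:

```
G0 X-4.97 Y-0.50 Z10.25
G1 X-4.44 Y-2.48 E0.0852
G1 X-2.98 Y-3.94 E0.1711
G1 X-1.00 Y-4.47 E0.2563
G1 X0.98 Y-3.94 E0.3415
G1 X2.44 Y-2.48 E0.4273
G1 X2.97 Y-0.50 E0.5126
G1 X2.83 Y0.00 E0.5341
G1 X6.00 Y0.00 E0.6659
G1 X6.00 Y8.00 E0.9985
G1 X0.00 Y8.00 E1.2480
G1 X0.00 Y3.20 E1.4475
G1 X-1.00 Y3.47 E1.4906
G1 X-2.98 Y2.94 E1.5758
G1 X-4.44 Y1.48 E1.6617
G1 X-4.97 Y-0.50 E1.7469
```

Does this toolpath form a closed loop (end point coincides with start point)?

Start point (G0): (-4.97, -0.50). End point (last G1): the path returns to the start — closed.

yes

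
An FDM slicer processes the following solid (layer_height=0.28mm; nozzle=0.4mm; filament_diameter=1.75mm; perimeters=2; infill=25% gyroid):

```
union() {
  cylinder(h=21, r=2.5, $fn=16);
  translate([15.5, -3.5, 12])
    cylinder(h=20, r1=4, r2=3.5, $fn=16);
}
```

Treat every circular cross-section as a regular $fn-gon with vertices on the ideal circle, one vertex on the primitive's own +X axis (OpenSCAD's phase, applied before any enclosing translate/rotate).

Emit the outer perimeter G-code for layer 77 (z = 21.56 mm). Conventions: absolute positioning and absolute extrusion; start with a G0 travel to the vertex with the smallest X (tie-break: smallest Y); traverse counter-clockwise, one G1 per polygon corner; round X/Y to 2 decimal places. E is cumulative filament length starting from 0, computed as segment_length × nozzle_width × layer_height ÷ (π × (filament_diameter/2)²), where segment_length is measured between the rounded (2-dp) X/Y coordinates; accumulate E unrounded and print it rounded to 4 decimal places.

G0 X11.74 Y-3.50 Z21.56
G1 X12.03 Y-4.94 E0.0684
G1 X12.84 Y-6.16 E0.1366
G1 X14.06 Y-6.97 E0.2048
G1 X15.50 Y-7.26 E0.2732
G1 X16.94 Y-6.97 E0.3416
G1 X18.16 Y-6.16 E0.4098
G1 X18.97 Y-4.94 E0.4780
G1 X19.26 Y-3.50 E0.5464
G1 X18.97 Y-2.06 E0.6147
G1 X18.16 Y-0.84 E0.6829
G1 X16.94 Y-0.03 E0.7511
G1 X15.50 Y0.26 E0.8195
G1 X14.06 Y-0.03 E0.8879
G1 X12.84 Y-0.84 E0.9561
G1 X12.03 Y-2.06 E1.0243
G1 X11.74 Y-3.50 E1.0927

At z = 21.56 mm: the cylinder is absent (z outside [0, 21]); the cone at (15.5, -3.5) (r1=4→r2=3.5) has section circumradius 3.761 here — a regular 16-gon; Merging all regions: only the cone at (15.5, -3.5) is present, so the union is just that shape — 1 connected region. The outline is a single polygon with 16 vertices. Extrusion per mm of travel: 0.4 × 0.28 / (π × 0.875²) = 0.046564. Accumulating E over each segment gives final E = 1.0927.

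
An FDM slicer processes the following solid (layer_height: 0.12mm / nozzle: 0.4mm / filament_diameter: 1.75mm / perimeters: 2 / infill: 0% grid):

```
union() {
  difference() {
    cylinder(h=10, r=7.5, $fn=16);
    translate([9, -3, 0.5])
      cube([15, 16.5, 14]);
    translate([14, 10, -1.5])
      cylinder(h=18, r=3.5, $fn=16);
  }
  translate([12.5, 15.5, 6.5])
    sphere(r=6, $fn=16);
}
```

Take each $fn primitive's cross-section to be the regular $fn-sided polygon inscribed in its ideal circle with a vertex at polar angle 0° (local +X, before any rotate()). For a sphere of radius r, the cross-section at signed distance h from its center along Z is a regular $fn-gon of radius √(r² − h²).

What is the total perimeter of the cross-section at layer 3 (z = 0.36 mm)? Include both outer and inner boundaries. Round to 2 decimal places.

At z = 0.36 mm: the r=7.5 cylinder gives a regular 16-gon of circumradius 7.5 (constant along its height) (perimeter = 2·16·7.500·sin(180°/16) = 46.82 mm); the cube at (9, -3) is not intersected at this z (z outside [0.5, 14.5]); the r=3.5 cylinder at (14, 10) contributes a regular 16-gon of circumradius 3.5 (perimeter = 2·16·3.500·sin(180°/16) = 21.85 mm); After the difference (first − rest): starting from the r=7.5 cylinder, the r=3.5 cylinder at (14, 10) misses the remaining region (no effect) — boundary = 46.82 mm; the sphere at (12.5, 15.5) is absent (|z−center|=6.140 > r=6); Combining (union): only the result so far is present, so the union is just that shape — boundary = 46.82 mm. Overall, the cross-section is a single solid region. Total boundary length (outer) = 46.82 mm.

46.82 mm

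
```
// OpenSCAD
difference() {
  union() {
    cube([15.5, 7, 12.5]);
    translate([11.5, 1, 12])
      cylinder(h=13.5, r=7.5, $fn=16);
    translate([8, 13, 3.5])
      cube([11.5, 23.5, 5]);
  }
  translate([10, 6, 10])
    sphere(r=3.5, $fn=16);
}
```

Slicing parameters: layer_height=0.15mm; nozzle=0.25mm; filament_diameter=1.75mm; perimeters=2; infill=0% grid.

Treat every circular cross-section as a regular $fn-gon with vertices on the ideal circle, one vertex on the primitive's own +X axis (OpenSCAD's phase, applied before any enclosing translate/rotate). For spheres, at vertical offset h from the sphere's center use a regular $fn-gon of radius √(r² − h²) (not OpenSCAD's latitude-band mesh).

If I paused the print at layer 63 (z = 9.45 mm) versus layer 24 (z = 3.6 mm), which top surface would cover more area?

Layer 63 (z = 9.45): the cube (footprint 15.5×7) is included at this height (area 108.50 mm²); the cylinder at (11.5, 1) does not reach this height (z outside [12, 25.5]); the cube at (8, 13) is absent (z outside [3.5, 8.5]); Taking the union: only the 15.5×7 cube is present, so the union is just that shape — area = 108.50 mm²; the r=3.5 sphere at (10, 6) contributes a regular 16-gon of circumradius √(3.5²−0.55²) = 3.457 (area = (16/2)·3.457²·sin(360°/16) = 36.58 mm²); After the difference (first − rest): starting from the result so far (108.50 mm²), the r=3.5 sphere at (10, 6) partially overlaps it — only the 25.00 mm² overlap (of its 36.58 mm²) is removed, clipping the outline — area = 83.50 mm². So its area = 83.50 mm². Layer 24 (z = 3.6): the cube is present — its section is the full 15.5×7 rectangle (area 108.50 mm²); the cylinder at (11.5, 1) is not intersected at this z (z outside [12, 25.5]); the cube at (8, 13) is present — its section is the full 11.5×23.5 rectangle (area 270.25 mm²); Combining (union): the 2 present regions are separate (no shared area or edge), so areas and boundary lengths simply add and each stays a separate island — area = 378.75 mm²; the sphere at (10, 6) does not reach this height (|z−center|=6.400 > r=3.5); Subtracting the remaining from the first: none of the subtracted shapes is present at this height, so that combined region is unchanged — area = 378.75 mm². So its area = 378.75 mm². Layer 24 is larger (378.75 vs 83.50 mm²).

layer 24 (z = 3.6 mm)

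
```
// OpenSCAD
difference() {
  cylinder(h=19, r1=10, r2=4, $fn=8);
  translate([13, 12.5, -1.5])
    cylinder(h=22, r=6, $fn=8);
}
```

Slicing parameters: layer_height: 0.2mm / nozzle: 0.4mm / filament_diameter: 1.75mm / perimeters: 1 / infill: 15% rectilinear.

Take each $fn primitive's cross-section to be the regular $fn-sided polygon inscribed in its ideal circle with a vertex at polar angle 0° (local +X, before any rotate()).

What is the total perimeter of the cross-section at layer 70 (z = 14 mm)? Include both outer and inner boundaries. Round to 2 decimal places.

34.16 mm

At z = 14 mm: the cone: at t=0.737 of its height the radius interpolates to r₁+(r₂−r₁)t = 5.579, giving a regular 8-gon of that circumradius (perimeter = 2·8·5.579·sin(180°/8) = 34.16 mm); the r=6 cylinder at (13, 12.5) contributes a regular 8-gon of circumradius 6 (perimeter = 2·8·6.000·sin(180°/8) = 36.74 mm); After the difference (first − rest): starting from the cone, the r=6 cylinder at (13, 12.5) misses the remaining region (no effect) — boundary = 34.16 mm. Overall, the cross-section is a single solid region. Total boundary length (outer) = 34.16 mm.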